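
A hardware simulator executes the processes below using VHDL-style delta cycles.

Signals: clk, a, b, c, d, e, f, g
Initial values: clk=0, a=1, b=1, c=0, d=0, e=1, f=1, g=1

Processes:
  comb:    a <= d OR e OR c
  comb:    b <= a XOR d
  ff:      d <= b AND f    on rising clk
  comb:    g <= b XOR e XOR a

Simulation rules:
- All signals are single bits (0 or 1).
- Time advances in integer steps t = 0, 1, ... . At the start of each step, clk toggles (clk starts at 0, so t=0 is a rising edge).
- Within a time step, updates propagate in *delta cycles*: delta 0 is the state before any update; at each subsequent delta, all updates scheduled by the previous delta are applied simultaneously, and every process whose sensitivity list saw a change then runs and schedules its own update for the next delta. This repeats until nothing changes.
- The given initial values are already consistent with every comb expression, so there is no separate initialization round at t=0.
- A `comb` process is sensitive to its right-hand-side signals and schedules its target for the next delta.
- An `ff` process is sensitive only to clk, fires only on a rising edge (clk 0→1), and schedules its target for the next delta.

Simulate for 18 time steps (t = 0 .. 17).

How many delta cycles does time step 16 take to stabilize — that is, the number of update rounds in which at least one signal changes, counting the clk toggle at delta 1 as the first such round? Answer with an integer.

t=0 Δ0: b=1 a=1 e=1 f=1 clk=0 g=1 d=0 c=0
  Δ1: clk:0→1
  Δ2: d:0→1
  Δ3: b:1→0
  Δ4: g:1→0
  (4Δ to stable)
t=1 Δ0: b=0 a=1 e=1 f=1 clk=1 g=0 d=1 c=0
  Δ1: clk:1→0
  (1Δ to stable)
t=2 Δ0: b=0 a=1 e=1 f=1 clk=0 g=0 d=1 c=0
  Δ1: clk:0→1
  Δ2: d:1→0
  Δ3: b:0→1
  Δ4: g:0→1
  (4Δ to stable)
t=3 Δ0: b=1 a=1 e=1 f=1 clk=1 g=1 d=0 c=0
  Δ1: clk:1→0
  (1Δ to stable)
t=4 Δ0: b=1 a=1 e=1 f=1 clk=0 g=1 d=0 c=0
  Δ1: clk:0→1
  Δ2: d:0→1
  Δ3: b:1→0
  Δ4: g:1→0
  (4Δ to stable)
t=5 Δ0: b=0 a=1 e=1 f=1 clk=1 g=0 d=1 c=0
  Δ1: clk:1→0
  (1Δ to stable)
t=6 Δ0: b=0 a=1 e=1 f=1 clk=0 g=0 d=1 c=0
  Δ1: clk:0→1
  Δ2: d:1→0
  Δ3: b:0→1
  Δ4: g:0→1
  (4Δ to stable)
t=7 Δ0: b=1 a=1 e=1 f=1 clk=1 g=1 d=0 c=0
  Δ1: clk:1→0
  (1Δ to stable)
t=8 Δ0: b=1 a=1 e=1 f=1 clk=0 g=1 d=0 c=0
  Δ1: clk:0→1
  Δ2: d:0→1
  Δ3: b:1→0
  Δ4: g:1→0
  (4Δ to stable)
t=9 Δ0: b=0 a=1 e=1 f=1 clk=1 g=0 d=1 c=0
  Δ1: clk:1→0
  (1Δ to stable)
t=10 Δ0: b=0 a=1 e=1 f=1 clk=0 g=0 d=1 c=0
  Δ1: clk:0→1
  Δ2: d:1→0
  Δ3: b:0→1
  Δ4: g:0→1
  (4Δ to stable)
t=11 Δ0: b=1 a=1 e=1 f=1 clk=1 g=1 d=0 c=0
  Δ1: clk:1→0
  (1Δ to stable)
t=12 Δ0: b=1 a=1 e=1 f=1 clk=0 g=1 d=0 c=0
  Δ1: clk:0→1
  Δ2: d:0→1
  Δ3: b:1→0
  Δ4: g:1→0
  (4Δ to stable)
t=13 Δ0: b=0 a=1 e=1 f=1 clk=1 g=0 d=1 c=0
  Δ1: clk:1→0
  (1Δ to stable)
t=14 Δ0: b=0 a=1 e=1 f=1 clk=0 g=0 d=1 c=0
  Δ1: clk:0→1
  Δ2: d:1→0
  Δ3: b:0→1
  Δ4: g:0→1
  (4Δ to stable)
t=15 Δ0: b=1 a=1 e=1 f=1 clk=1 g=1 d=0 c=0
  Δ1: clk:1→0
  (1Δ to stable)
t=16 Δ0: b=1 a=1 e=1 f=1 clk=0 g=1 d=0 c=0
  Δ1: clk:0→1
  Δ2: d:0→1
  Δ3: b:1→0
  Δ4: g:1→0
  (4Δ to stable)
t=17 Δ0: b=0 a=1 e=1 f=1 clk=1 g=0 d=1 c=0
  Δ1: clk:1→0
  (1Δ to stable)

4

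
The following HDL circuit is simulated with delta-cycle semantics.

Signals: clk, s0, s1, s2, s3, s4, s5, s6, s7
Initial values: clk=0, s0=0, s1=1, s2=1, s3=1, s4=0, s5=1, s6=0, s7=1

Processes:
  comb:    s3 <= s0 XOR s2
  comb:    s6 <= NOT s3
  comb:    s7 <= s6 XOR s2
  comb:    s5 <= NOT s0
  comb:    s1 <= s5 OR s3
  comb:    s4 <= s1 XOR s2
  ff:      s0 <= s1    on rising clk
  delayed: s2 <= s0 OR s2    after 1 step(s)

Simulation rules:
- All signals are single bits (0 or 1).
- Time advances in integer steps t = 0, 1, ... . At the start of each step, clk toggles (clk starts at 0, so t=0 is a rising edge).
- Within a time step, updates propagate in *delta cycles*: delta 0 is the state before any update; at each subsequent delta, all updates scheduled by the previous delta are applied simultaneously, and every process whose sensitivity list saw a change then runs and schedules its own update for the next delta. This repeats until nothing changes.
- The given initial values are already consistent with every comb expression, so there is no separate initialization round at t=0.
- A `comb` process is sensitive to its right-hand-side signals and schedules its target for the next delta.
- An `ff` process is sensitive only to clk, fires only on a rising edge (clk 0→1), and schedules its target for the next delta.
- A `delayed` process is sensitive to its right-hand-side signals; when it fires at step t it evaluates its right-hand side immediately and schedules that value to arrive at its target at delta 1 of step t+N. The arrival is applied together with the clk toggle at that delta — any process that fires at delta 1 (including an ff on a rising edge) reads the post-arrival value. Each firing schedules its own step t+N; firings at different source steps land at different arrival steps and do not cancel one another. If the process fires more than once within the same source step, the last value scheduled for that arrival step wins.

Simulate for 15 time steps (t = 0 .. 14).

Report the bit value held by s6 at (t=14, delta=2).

t0.Δ0 s6=0 s5=1 s3=1 s4=0 s1=1 s0=0 clk=0 s2=1 s7=1
t0.Δ1 s6=0 s5=1 s3=1 s4=0 s1=1 s0=0 clk=1 s2=1 s7=1
t0.Δ2 s6=0 s5=1 s3=1 s4=0 s1=1 s0=1 clk=1 s2=1 s7=1
t0.Δ3 s6=0 s5=0 s3=0 s4=0 s1=1 s0=1 clk=1 s2=1 s7=1
t0.Δ4 s6=1 s5=0 s3=0 s4=0 s1=0 s0=1 clk=1 s2=1 s7=1
t0.Δ5 s6=1 s5=0 s3=0 s4=1 s1=0 s0=1 clk=1 s2=1 s7=0
t1.Δ0 s6=1 s5=0 s3=0 s4=1 s1=0 s0=1 clk=1 s2=1 s7=0
t1.Δ1 s6=1 s5=0 s3=0 s4=1 s1=0 s0=1 clk=0 s2=1 s7=0
t2.Δ0 s6=1 s5=0 s3=0 s4=1 s1=0 s0=1 clk=0 s2=1 s7=0
t2.Δ1 s6=1 s5=0 s3=0 s4=1 s1=0 s0=1 clk=1 s2=1 s7=0
t2.Δ2 s6=1 s5=0 s3=0 s4=1 s1=0 s0=0 clk=1 s2=1 s7=0
t2.Δ3 s6=1 s5=1 s3=1 s4=1 s1=0 s0=0 clk=1 s2=1 s7=0
t2.Δ4 s6=0 s5=1 s3=1 s4=1 s1=1 s0=0 clk=1 s2=1 s7=0
t2.Δ5 s6=0 s5=1 s3=1 s4=0 s1=1 s0=0 clk=1 s2=1 s7=1
t3.Δ0 s6=0 s5=1 s3=1 s4=0 s1=1 s0=0 clk=1 s2=1 s7=1
t3.Δ1 s6=0 s5=1 s3=1 s4=0 s1=1 s0=0 clk=0 s2=1 s7=1
t4.Δ0 s6=0 s5=1 s3=1 s4=0 s1=1 s0=0 clk=0 s2=1 s7=1
t4.Δ1 s6=0 s5=1 s3=1 s4=0 s1=1 s0=0 clk=1 s2=1 s7=1
t4.Δ2 s6=0 s5=1 s3=1 s4=0 s1=1 s0=1 clk=1 s2=1 s7=1
t4.Δ3 s6=0 s5=0 s3=0 s4=0 s1=1 s0=1 clk=1 s2=1 s7=1
t4.Δ4 s6=1 s5=0 s3=0 s4=0 s1=0 s0=1 clk=1 s2=1 s7=1
t4.Δ5 s6=1 s5=0 s3=0 s4=1 s1=0 s0=1 clk=1 s2=1 s7=0
t5.Δ0 s6=1 s5=0 s3=0 s4=1 s1=0 s0=1 clk=1 s2=1 s7=0
t5.Δ1 s6=1 s5=0 s3=0 s4=1 s1=0 s0=1 clk=0 s2=1 s7=0
t6.Δ0 s6=1 s5=0 s3=0 s4=1 s1=0 s0=1 clk=0 s2=1 s7=0
t6.Δ1 s6=1 s5=0 s3=0 s4=1 s1=0 s0=1 clk=1 s2=1 s7=0
t6.Δ2 s6=1 s5=0 s3=0 s4=1 s1=0 s0=0 clk=1 s2=1 s7=0
t6.Δ3 s6=1 s5=1 s3=1 s4=1 s1=0 s0=0 clk=1 s2=1 s7=0
t6.Δ4 s6=0 s5=1 s3=1 s4=1 s1=1 s0=0 clk=1 s2=1 s7=0
t6.Δ5 s6=0 s5=1 s3=1 s4=0 s1=1 s0=0 clk=1 s2=1 s7=1
t7.Δ0 s6=0 s5=1 s3=1 s4=0 s1=1 s0=0 clk=1 s2=1 s7=1
t7.Δ1 s6=0 s5=1 s3=1 s4=0 s1=1 s0=0 clk=0 s2=1 s7=1
t8.Δ0 s6=0 s5=1 s3=1 s4=0 s1=1 s0=0 clk=0 s2=1 s7=1
t8.Δ1 s6=0 s5=1 s3=1 s4=0 s1=1 s0=0 clk=1 s2=1 s7=1
t8.Δ2 s6=0 s5=1 s3=1 s4=0 s1=1 s0=1 clk=1 s2=1 s7=1
t8.Δ3 s6=0 s5=0 s3=0 s4=0 s1=1 s0=1 clk=1 s2=1 s7=1
t8.Δ4 s6=1 s5=0 s3=0 s4=0 s1=0 s0=1 clk=1 s2=1 s7=1
t8.Δ5 s6=1 s5=0 s3=0 s4=1 s1=0 s0=1 clk=1 s2=1 s7=0
t9.Δ0 s6=1 s5=0 s3=0 s4=1 s1=0 s0=1 clk=1 s2=1 s7=0
t9.Δ1 s6=1 s5=0 s3=0 s4=1 s1=0 s0=1 clk=0 s2=1 s7=0
t10.Δ0 s6=1 s5=0 s3=0 s4=1 s1=0 s0=1 clk=0 s2=1 s7=0
t10.Δ1 s6=1 s5=0 s3=0 s4=1 s1=0 s0=1 clk=1 s2=1 s7=0
t10.Δ2 s6=1 s5=0 s3=0 s4=1 s1=0 s0=0 clk=1 s2=1 s7=0
t10.Δ3 s6=1 s5=1 s3=1 s4=1 s1=0 s0=0 clk=1 s2=1 s7=0
t10.Δ4 s6=0 s5=1 s3=1 s4=1 s1=1 s0=0 clk=1 s2=1 s7=0
t10.Δ5 s6=0 s5=1 s3=1 s4=0 s1=1 s0=0 clk=1 s2=1 s7=1
t11.Δ0 s6=0 s5=1 s3=1 s4=0 s1=1 s0=0 clk=1 s2=1 s7=1
t11.Δ1 s6=0 s5=1 s3=1 s4=0 s1=1 s0=0 clk=0 s2=1 s7=1
t12.Δ0 s6=0 s5=1 s3=1 s4=0 s1=1 s0=0 clk=0 s2=1 s7=1
t12.Δ1 s6=0 s5=1 s3=1 s4=0 s1=1 s0=0 clk=1 s2=1 s7=1
t12.Δ2 s6=0 s5=1 s3=1 s4=0 s1=1 s0=1 clk=1 s2=1 s7=1
t12.Δ3 s6=0 s5=0 s3=0 s4=0 s1=1 s0=1 clk=1 s2=1 s7=1
t12.Δ4 s6=1 s5=0 s3=0 s4=0 s1=0 s0=1 clk=1 s2=1 s7=1
t12.Δ5 s6=1 s5=0 s3=0 s4=1 s1=0 s0=1 clk=1 s2=1 s7=0
t13.Δ0 s6=1 s5=0 s3=0 s4=1 s1=0 s0=1 clk=1 s2=1 s7=0
t13.Δ1 s6=1 s5=0 s3=0 s4=1 s1=0 s0=1 clk=0 s2=1 s7=0
t14.Δ0 s6=1 s5=0 s3=0 s4=1 s1=0 s0=1 clk=0 s2=1 s7=0
t14.Δ1 s6=1 s5=0 s3=0 s4=1 s1=0 s0=1 clk=1 s2=1 s7=0
t14.Δ2 s6=1 s5=0 s3=0 s4=1 s1=0 s0=0 clk=1 s2=1 s7=0
t14.Δ3 s6=1 s5=1 s3=1 s4=1 s1=0 s0=0 clk=1 s2=1 s7=0
t14.Δ4 s6=0 s5=1 s3=1 s4=1 s1=1 s0=0 clk=1 s2=1 s7=0
t14.Δ5 s6=0 s5=1 s3=1 s4=0 s1=1 s0=0 clk=1 s2=1 s7=1

1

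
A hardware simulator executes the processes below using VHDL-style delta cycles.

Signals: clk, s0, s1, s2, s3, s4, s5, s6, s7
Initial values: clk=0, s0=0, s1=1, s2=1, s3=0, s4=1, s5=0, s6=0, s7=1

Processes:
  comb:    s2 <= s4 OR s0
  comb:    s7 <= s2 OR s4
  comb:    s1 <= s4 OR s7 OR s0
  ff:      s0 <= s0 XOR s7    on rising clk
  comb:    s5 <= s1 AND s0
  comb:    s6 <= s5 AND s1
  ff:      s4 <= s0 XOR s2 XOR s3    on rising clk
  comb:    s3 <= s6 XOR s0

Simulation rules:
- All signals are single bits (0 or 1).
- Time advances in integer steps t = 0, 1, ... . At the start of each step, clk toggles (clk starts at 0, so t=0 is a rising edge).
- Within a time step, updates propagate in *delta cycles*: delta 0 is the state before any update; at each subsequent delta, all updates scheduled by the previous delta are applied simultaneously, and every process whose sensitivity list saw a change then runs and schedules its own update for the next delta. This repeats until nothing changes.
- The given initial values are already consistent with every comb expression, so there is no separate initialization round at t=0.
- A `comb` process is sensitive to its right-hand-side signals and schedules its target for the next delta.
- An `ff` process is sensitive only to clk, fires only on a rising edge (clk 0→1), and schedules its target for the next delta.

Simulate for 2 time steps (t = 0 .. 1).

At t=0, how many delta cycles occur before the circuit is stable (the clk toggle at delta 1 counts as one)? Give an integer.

5

[bits: s0,s2,clk,s6,s4,s5,s7,s3,s1]
t=0: Δ0=010010101 Δ1=011010101 Δ2=111010101 Δ3=111011111 Δ4=111111111 Δ5=111111101 | 5Δ
t=1: Δ0=111111101 Δ1=110111101 | 1Δ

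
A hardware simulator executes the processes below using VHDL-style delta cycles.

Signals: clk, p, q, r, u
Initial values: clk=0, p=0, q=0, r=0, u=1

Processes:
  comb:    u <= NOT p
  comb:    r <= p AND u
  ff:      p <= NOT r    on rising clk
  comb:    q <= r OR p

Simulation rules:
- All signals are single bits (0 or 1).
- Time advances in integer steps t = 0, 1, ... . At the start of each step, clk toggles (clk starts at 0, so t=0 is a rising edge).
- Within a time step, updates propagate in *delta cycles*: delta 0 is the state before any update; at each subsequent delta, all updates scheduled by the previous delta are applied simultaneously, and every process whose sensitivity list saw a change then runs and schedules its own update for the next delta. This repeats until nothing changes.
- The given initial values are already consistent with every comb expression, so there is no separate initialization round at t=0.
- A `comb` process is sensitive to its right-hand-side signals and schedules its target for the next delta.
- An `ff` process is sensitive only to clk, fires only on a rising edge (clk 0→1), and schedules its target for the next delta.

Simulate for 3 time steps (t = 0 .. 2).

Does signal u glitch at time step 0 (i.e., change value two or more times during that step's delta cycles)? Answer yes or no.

t=0 Δ0: q=0 r=0 u=1 clk=0 p=0
  Δ1: clk:0→1
  Δ2: p:0→1
  Δ3: q:0→1, r:0→1, u:1→0
  Δ4: r:1→0
  (4Δ to stable)
t=1 Δ0: q=1 r=0 u=0 clk=1 p=1
  Δ1: clk:1→0
  (1Δ to stable)
t=2 Δ0: q=1 r=0 u=0 clk=0 p=1
  Δ1: clk:0→1
  (1Δ to stable)

no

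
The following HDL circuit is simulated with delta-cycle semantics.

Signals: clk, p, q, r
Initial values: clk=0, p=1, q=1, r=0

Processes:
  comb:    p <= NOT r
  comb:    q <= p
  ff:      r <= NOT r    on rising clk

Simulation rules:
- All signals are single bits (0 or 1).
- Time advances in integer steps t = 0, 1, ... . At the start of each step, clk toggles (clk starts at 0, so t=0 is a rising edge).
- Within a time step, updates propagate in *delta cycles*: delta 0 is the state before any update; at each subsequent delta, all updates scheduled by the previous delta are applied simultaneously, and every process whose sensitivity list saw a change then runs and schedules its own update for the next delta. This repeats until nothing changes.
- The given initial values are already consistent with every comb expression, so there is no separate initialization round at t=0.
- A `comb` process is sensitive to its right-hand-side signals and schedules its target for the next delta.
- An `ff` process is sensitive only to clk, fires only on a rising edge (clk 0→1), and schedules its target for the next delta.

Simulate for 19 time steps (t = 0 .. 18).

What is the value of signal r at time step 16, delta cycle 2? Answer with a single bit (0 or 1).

1

t=0 Δ0: p=1 r=0 q=1 clk=0
  Δ1: clk:0→1
  Δ2: r:0→1
  Δ3: p:1→0
  Δ4: q:1→0
  (4Δ to stable)
t=1 Δ0: p=0 r=1 q=0 clk=1
  Δ1: clk:1→0
  (1Δ to stable)
t=2 Δ0: p=0 r=1 q=0 clk=0
  Δ1: clk:0→1
  Δ2: r:1→0
  Δ3: p:0→1
  Δ4: q:0→1
  (4Δ to stable)
t=3 Δ0: p=1 r=0 q=1 clk=1
  Δ1: clk:1→0
  (1Δ to stable)
t=4 Δ0: p=1 r=0 q=1 clk=0
  Δ1: clk:0→1
  Δ2: r:0→1
  Δ3: p:1→0
  Δ4: q:1→0
  (4Δ to stable)
t=5 Δ0: p=0 r=1 q=0 clk=1
  Δ1: clk:1→0
  (1Δ to stable)
t=6 Δ0: p=0 r=1 q=0 clk=0
  Δ1: clk:0→1
  Δ2: r:1→0
  Δ3: p:0→1
  Δ4: q:0→1
  (4Δ to stable)
t=7 Δ0: p=1 r=0 q=1 clk=1
  Δ1: clk:1→0
  (1Δ to stable)
t=8 Δ0: p=1 r=0 q=1 clk=0
  Δ1: clk:0→1
  Δ2: r:0→1
  Δ3: p:1→0
  Δ4: q:1→0
  (4Δ to stable)
t=9 Δ0: p=0 r=1 q=0 clk=1
  Δ1: clk:1→0
  (1Δ to stable)
t=10 Δ0: p=0 r=1 q=0 clk=0
  Δ1: clk:0→1
  Δ2: r:1→0
  Δ3: p:0→1
  Δ4: q:0→1
  (4Δ to stable)
t=11 Δ0: p=1 r=0 q=1 clk=1
  Δ1: clk:1→0
  (1Δ to stable)
t=12 Δ0: p=1 r=0 q=1 clk=0
  Δ1: clk:0→1
  Δ2: r:0→1
  Δ3: p:1→0
  Δ4: q:1→0
  (4Δ to stable)
t=13 Δ0: p=0 r=1 q=0 clk=1
  Δ1: clk:1→0
  (1Δ to stable)
t=14 Δ0: p=0 r=1 q=0 clk=0
  Δ1: clk:0→1
  Δ2: r:1→0
  Δ3: p:0→1
  Δ4: q:0→1
  (4Δ to stable)
t=15 Δ0: p=1 r=0 q=1 clk=1
  Δ1: clk:1→0
  (1Δ to stable)
t=16 Δ0: p=1 r=0 q=1 clk=0
  Δ1: clk:0→1
  Δ2: r:0→1
  Δ3: p:1→0
  Δ4: q:1→0
  (4Δ to stable)
t=17 Δ0: p=0 r=1 q=0 clk=1
  Δ1: clk:1→0
  (1Δ to stable)
t=18 Δ0: p=0 r=1 q=0 clk=0
  Δ1: clk:0→1
  Δ2: r:1→0
  Δ3: p:0→1
  Δ4: q:0→1
  (4Δ to stable)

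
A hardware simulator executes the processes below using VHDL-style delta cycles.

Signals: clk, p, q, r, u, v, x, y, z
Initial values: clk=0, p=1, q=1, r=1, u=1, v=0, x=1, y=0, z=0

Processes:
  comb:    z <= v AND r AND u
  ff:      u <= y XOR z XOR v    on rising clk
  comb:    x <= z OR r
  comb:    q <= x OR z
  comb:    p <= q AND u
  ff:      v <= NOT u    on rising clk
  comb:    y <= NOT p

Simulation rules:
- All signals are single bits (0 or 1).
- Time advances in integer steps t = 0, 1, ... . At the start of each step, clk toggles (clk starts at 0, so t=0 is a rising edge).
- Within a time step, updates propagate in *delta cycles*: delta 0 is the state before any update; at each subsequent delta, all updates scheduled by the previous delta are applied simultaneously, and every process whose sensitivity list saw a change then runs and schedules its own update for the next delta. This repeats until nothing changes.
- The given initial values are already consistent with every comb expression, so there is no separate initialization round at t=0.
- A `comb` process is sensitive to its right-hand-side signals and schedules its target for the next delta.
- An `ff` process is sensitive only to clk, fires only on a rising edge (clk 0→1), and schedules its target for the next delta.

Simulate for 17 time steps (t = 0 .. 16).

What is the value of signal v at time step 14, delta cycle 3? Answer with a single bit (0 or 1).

1

[bits: v,q,p,clk,y,u,z,x,r]
t=0: Δ0=011001011 Δ1=011101011 Δ2=011100011 Δ3=010100011 Δ4=010110011 | 4Δ
t=1: Δ0=010110011 Δ1=010010011 | 1Δ
t=2: Δ0=010010011 Δ1=010110011 Δ2=110111011 Δ3=111111111 Δ4=111101111 | 4Δ
t=3: Δ0=111101111 Δ1=111001111 | 1Δ
t=4: Δ0=111001111 Δ1=111101111 Δ2=011100111 Δ3=010100011 Δ4=010110011 | 4Δ
t=5: Δ0=010110011 Δ1=010010011 | 1Δ
t=6: Δ0=010010011 Δ1=010110011 Δ2=110111011 Δ3=111111111 Δ4=111101111 | 4Δ
t=7: Δ0=111101111 Δ1=111001111 | 1Δ
t=8: Δ0=111001111 Δ1=111101111 Δ2=011100111 Δ3=010100011 Δ4=010110011 | 4Δ
t=9: Δ0=010110011 Δ1=010010011 | 1Δ
t=10: Δ0=010010011 Δ1=010110011 Δ2=110111011 Δ3=111111111 Δ4=111101111 | 4Δ
t=11: Δ0=111101111 Δ1=111001111 | 1Δ
t=12: Δ0=111001111 Δ1=111101111 Δ2=011100111 Δ3=010100011 Δ4=010110011 | 4Δ
t=13: Δ0=010110011 Δ1=010010011 | 1Δ
t=14: Δ0=010010011 Δ1=010110011 Δ2=110111011 Δ3=111111111 Δ4=111101111 | 4Δ
t=15: Δ0=111101111 Δ1=111001111 | 1Δ
t=16: Δ0=111001111 Δ1=111101111 Δ2=011100111 Δ3=010100011 Δ4=010110011 | 4Δ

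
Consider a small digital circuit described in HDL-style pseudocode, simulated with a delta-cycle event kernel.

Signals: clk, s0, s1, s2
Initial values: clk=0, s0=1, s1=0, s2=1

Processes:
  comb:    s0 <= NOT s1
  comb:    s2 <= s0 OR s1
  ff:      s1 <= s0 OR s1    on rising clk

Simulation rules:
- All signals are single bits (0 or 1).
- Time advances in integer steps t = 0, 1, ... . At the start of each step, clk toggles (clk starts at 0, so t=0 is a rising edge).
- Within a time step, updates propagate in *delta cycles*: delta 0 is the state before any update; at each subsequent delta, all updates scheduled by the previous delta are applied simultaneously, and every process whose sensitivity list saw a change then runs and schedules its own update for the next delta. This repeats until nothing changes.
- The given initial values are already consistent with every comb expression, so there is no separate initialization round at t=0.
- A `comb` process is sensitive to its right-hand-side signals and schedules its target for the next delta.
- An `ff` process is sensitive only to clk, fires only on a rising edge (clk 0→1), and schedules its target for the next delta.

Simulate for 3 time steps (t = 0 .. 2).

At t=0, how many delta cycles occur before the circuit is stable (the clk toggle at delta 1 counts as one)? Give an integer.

3

[bits: s1,s2,clk,s0]
t=0: Δ0=0101 Δ1=0111 Δ2=1111 Δ3=1110 | 3Δ
t=1: Δ0=1110 Δ1=1100 | 1Δ
t=2: Δ0=1100 Δ1=1110 | 1Δ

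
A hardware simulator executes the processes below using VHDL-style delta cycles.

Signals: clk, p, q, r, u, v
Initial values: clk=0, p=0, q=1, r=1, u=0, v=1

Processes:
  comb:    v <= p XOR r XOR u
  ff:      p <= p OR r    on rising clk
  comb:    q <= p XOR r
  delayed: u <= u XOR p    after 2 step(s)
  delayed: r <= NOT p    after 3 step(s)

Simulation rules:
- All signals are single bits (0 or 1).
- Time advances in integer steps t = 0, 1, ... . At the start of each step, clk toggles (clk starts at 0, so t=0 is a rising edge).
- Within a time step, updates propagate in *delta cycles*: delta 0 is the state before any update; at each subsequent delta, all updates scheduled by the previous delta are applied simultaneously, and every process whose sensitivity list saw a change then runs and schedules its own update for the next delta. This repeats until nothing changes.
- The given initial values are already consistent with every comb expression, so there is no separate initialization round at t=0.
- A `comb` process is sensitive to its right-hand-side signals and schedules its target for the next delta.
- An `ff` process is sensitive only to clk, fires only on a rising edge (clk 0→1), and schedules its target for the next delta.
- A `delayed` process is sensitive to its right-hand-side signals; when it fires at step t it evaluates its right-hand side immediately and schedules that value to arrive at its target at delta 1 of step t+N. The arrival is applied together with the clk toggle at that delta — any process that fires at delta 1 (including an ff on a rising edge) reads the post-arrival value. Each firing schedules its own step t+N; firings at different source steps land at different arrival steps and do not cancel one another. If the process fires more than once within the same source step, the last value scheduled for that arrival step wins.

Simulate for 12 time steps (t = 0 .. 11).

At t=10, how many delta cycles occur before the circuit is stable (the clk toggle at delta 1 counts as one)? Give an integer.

t0.Δ0 v=1 r=1 q=1 clk=0 u=0 p=0
t0.Δ1 v=1 r=1 q=1 clk=1 u=0 p=0
t0.Δ2 v=1 r=1 q=1 clk=1 u=0 p=1
t0.Δ3 v=0 r=1 q=0 clk=1 u=0 p=1
t1.Δ0 v=0 r=1 q=0 clk=1 u=0 p=1
t1.Δ1 v=0 r=1 q=0 clk=0 u=0 p=1
t2.Δ0 v=0 r=1 q=0 clk=0 u=0 p=1
t2.Δ1 v=0 r=1 q=0 clk=1 u=1 p=1
t2.Δ2 v=1 r=1 q=0 clk=1 u=1 p=1
t3.Δ0 v=1 r=1 q=0 clk=1 u=1 p=1
t3.Δ1 v=1 r=0 q=0 clk=0 u=1 p=1
t3.Δ2 v=0 r=0 q=1 clk=0 u=1 p=1
t4.Δ0 v=0 r=0 q=1 clk=0 u=1 p=1
t4.Δ1 v=0 r=0 q=1 clk=1 u=0 p=1
t4.Δ2 v=1 r=0 q=1 clk=1 u=0 p=1
t5.Δ0 v=1 r=0 q=1 clk=1 u=0 p=1
t5.Δ1 v=1 r=0 q=1 clk=0 u=0 p=1
t6.Δ0 v=1 r=0 q=1 clk=0 u=0 p=1
t6.Δ1 v=1 r=0 q=1 clk=1 u=1 p=1
t6.Δ2 v=0 r=0 q=1 clk=1 u=1 p=1
t7.Δ0 v=0 r=0 q=1 clk=1 u=1 p=1
t7.Δ1 v=0 r=0 q=1 clk=0 u=1 p=1
t8.Δ0 v=0 r=0 q=1 clk=0 u=1 p=1
t8.Δ1 v=0 r=0 q=1 clk=1 u=0 p=1
t8.Δ2 v=1 r=0 q=1 clk=1 u=0 p=1
t9.Δ0 v=1 r=0 q=1 clk=1 u=0 p=1
t9.Δ1 v=1 r=0 q=1 clk=0 u=0 p=1
t10.Δ0 v=1 r=0 q=1 clk=0 u=0 p=1
t10.Δ1 v=1 r=0 q=1 clk=1 u=1 p=1
t10.Δ2 v=0 r=0 q=1 clk=1 u=1 p=1
t11.Δ0 v=0 r=0 q=1 clk=1 u=1 p=1
t11.Δ1 v=0 r=0 q=1 clk=0 u=1 p=1

2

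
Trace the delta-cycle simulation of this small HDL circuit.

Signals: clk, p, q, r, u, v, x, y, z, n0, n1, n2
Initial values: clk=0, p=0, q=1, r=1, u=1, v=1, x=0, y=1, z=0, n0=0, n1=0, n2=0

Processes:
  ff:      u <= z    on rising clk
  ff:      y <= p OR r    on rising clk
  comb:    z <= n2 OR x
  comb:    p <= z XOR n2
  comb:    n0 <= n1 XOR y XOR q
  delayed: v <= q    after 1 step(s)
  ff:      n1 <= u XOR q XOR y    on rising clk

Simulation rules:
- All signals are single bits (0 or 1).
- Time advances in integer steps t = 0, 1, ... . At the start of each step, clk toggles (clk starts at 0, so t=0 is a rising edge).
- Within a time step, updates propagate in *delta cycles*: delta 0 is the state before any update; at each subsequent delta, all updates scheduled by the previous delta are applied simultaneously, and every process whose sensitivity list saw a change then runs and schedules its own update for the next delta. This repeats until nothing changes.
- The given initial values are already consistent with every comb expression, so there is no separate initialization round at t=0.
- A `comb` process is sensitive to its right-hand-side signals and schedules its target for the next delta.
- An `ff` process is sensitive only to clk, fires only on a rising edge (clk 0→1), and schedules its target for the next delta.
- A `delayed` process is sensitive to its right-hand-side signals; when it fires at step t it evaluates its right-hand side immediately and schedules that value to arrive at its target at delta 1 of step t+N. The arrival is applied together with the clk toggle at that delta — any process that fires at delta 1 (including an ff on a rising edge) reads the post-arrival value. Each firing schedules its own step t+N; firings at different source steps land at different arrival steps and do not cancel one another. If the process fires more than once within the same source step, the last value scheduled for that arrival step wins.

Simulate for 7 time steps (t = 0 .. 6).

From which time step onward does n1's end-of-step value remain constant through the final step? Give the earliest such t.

2

t=0 Δ0: p=0 x=0 y=1 u=1 clk=0 z=0 v=1 q=1 n1=0 r=1 n2=0 n0=0
  Δ1: clk:0→1
  Δ2: u:1→0, n1:0→1
  Δ3: n0:0→1
  (3Δ to stable)
t=1 Δ0: p=0 x=0 y=1 u=0 clk=1 z=0 v=1 q=1 n1=1 r=1 n2=0 n0=1
  Δ1: clk:1→0
  (1Δ to stable)
t=2 Δ0: p=0 x=0 y=1 u=0 clk=0 z=0 v=1 q=1 n1=1 r=1 n2=0 n0=1
  Δ1: clk:0→1
  Δ2: n1:1→0
  Δ3: n0:1→0
  (3Δ to stable)
t=3 Δ0: p=0 x=0 y=1 u=0 clk=1 z=0 v=1 q=1 n1=0 r=1 n2=0 n0=0
  Δ1: clk:1→0
  (1Δ to stable)
t=4 Δ0: p=0 x=0 y=1 u=0 clk=0 z=0 v=1 q=1 n1=0 r=1 n2=0 n0=0
  Δ1: clk:0→1
  (1Δ to stable)
t=5 Δ0: p=0 x=0 y=1 u=0 clk=1 z=0 v=1 q=1 n1=0 r=1 n2=0 n0=0
  Δ1: clk:1→0
  (1Δ to stable)
t=6 Δ0: p=0 x=0 y=1 u=0 clk=0 z=0 v=1 q=1 n1=0 r=1 n2=0 n0=0
  Δ1: clk:0→1
  (1Δ to stable)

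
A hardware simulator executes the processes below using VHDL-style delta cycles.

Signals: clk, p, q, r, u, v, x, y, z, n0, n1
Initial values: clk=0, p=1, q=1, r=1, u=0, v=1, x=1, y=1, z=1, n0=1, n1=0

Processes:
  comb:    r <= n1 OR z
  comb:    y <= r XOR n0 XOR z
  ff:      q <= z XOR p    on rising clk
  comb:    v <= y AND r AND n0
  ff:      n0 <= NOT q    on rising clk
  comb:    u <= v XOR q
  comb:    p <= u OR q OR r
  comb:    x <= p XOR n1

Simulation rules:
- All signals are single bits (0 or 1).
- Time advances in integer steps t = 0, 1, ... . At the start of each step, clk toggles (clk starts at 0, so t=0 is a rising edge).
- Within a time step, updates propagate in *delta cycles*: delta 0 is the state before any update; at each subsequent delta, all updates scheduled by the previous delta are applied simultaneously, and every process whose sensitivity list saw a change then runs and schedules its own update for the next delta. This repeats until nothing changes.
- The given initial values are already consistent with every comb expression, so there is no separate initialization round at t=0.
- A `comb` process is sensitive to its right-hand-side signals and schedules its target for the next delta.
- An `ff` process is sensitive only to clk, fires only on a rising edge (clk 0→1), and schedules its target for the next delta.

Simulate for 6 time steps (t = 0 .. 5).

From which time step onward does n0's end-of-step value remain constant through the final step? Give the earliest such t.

2

t0.Δ0 p=1 y=1 r=1 n0=1 x=1 v=1 u=0 clk=0 n1=0 q=1 z=1
t0.Δ1 p=1 y=1 r=1 n0=1 x=1 v=1 u=0 clk=1 n1=0 q=1 z=1
t0.Δ2 p=1 y=1 r=1 n0=0 x=1 v=1 u=0 clk=1 n1=0 q=0 z=1
t0.Δ3 p=1 y=0 r=1 n0=0 x=1 v=0 u=1 clk=1 n1=0 q=0 z=1
t0.Δ4 p=1 y=0 r=1 n0=0 x=1 v=0 u=0 clk=1 n1=0 q=0 z=1
t1.Δ0 p=1 y=0 r=1 n0=0 x=1 v=0 u=0 clk=1 n1=0 q=0 z=1
t1.Δ1 p=1 y=0 r=1 n0=0 x=1 v=0 u=0 clk=0 n1=0 q=0 z=1
t2.Δ0 p=1 y=0 r=1 n0=0 x=1 v=0 u=0 clk=0 n1=0 q=0 z=1
t2.Δ1 p=1 y=0 r=1 n0=0 x=1 v=0 u=0 clk=1 n1=0 q=0 z=1
t2.Δ2 p=1 y=0 r=1 n0=1 x=1 v=0 u=0 clk=1 n1=0 q=0 z=1
t2.Δ3 p=1 y=1 r=1 n0=1 x=1 v=0 u=0 clk=1 n1=0 q=0 z=1
t2.Δ4 p=1 y=1 r=1 n0=1 x=1 v=1 u=0 clk=1 n1=0 q=0 z=1
t2.Δ5 p=1 y=1 r=1 n0=1 x=1 v=1 u=1 clk=1 n1=0 q=0 z=1
t3.Δ0 p=1 y=1 r=1 n0=1 x=1 v=1 u=1 clk=1 n1=0 q=0 z=1
t3.Δ1 p=1 y=1 r=1 n0=1 x=1 v=1 u=1 clk=0 n1=0 q=0 z=1
t4.Δ0 p=1 y=1 r=1 n0=1 x=1 v=1 u=1 clk=0 n1=0 q=0 z=1
t4.Δ1 p=1 y=1 r=1 n0=1 x=1 v=1 u=1 clk=1 n1=0 q=0 z=1
t5.Δ0 p=1 y=1 r=1 n0=1 x=1 v=1 u=1 clk=1 n1=0 q=0 z=1
t5.Δ1 p=1 y=1 r=1 n0=1 x=1 v=1 u=1 clk=0 n1=0 q=0 z=1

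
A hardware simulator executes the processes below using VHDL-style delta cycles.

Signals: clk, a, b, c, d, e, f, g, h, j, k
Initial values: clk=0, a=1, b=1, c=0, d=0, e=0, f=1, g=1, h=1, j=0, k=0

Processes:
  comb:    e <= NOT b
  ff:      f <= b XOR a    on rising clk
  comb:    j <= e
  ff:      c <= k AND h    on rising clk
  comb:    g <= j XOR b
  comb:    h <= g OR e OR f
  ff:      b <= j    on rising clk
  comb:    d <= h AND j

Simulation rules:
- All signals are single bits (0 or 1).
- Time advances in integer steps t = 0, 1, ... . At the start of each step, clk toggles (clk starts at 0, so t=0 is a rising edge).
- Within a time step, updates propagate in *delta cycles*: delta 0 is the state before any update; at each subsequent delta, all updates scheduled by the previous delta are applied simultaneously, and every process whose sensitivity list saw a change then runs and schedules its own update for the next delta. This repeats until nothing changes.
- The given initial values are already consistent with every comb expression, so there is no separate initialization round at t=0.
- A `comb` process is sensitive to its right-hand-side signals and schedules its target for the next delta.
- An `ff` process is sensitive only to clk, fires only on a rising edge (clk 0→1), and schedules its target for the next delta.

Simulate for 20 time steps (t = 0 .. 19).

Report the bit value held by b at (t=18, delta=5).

[bits: g,j,a,b,h,clk,c,f,k,e,d]
t=0: Δ0=10111001000 Δ1=10111101000 Δ2=10101100000 Δ3=00101100010 Δ4=01101100010 Δ5=11101100011 | 5Δ
t=1: Δ0=11101100011 Δ1=11101000011 | 1Δ
t=2: Δ0=11101000011 Δ1=11101100011 Δ2=11111101011 Δ3=01111101001 Δ4=00111101001 Δ5=10111101000 | 5Δ
t=3: Δ0=10111101000 Δ1=10111001000 | 1Δ
t=4: Δ0=10111001000 Δ1=10111101000 Δ2=10101100000 Δ3=00101100010 Δ4=01101100010 Δ5=11101100011 | 5Δ
t=5: Δ0=11101100011 Δ1=11101000011 | 1Δ
t=6: Δ0=11101000011 Δ1=11101100011 Δ2=11111101011 Δ3=01111101001 Δ4=00111101001 Δ5=10111101000 | 5Δ
t=7: Δ0=10111101000 Δ1=10111001000 | 1Δ
t=8: Δ0=10111001000 Δ1=10111101000 Δ2=10101100000 Δ3=00101100010 Δ4=01101100010 Δ5=11101100011 | 5Δ
t=9: Δ0=11101100011 Δ1=11101000011 | 1Δ
t=10: Δ0=11101000011 Δ1=11101100011 Δ2=11111101011 Δ3=01111101001 Δ4=00111101001 Δ5=10111101000 | 5Δ
t=11: Δ0=10111101000 Δ1=10111001000 | 1Δ
t=12: Δ0=10111001000 Δ1=10111101000 Δ2=10101100000 Δ3=00101100010 Δ4=01101100010 Δ5=11101100011 | 5Δ
t=13: Δ0=11101100011 Δ1=11101000011 | 1Δ
t=14: Δ0=11101000011 Δ1=11101100011 Δ2=11111101011 Δ3=01111101001 Δ4=00111101001 Δ5=10111101000 | 5Δ
t=15: Δ0=10111101000 Δ1=10111001000 | 1Δ
t=16: Δ0=10111001000 Δ1=10111101000 Δ2=10101100000 Δ3=00101100010 Δ4=01101100010 Δ5=11101100011 | 5Δ
t=17: Δ0=11101100011 Δ1=11101000011 | 1Δ
t=18: Δ0=11101000011 Δ1=11101100011 Δ2=11111101011 Δ3=01111101001 Δ4=00111101001 Δ5=10111101000 | 5Δ
t=19: Δ0=10111101000 Δ1=10111001000 | 1Δ

1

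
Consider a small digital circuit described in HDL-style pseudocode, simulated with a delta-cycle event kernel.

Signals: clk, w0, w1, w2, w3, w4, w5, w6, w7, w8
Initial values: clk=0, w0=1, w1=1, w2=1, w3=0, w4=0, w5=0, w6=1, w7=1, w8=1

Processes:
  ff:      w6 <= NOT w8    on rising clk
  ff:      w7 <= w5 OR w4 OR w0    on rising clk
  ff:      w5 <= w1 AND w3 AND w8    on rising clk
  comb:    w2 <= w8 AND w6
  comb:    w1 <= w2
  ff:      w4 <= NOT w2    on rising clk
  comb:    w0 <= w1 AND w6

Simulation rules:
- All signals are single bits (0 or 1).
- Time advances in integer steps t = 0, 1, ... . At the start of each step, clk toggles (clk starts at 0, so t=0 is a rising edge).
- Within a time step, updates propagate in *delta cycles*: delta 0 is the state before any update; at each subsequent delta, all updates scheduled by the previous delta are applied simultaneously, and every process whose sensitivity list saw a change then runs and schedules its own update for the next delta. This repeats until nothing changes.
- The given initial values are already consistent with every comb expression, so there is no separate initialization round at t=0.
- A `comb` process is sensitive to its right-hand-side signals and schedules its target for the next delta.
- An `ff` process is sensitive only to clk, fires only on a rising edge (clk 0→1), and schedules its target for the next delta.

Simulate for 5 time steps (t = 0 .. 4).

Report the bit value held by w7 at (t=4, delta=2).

t0.Δ0 w4=0 w3=0 w1=1 w2=1 clk=0 w8=1 w7=1 w0=1 w5=0 w6=1
t0.Δ1 w4=0 w3=0 w1=1 w2=1 clk=1 w8=1 w7=1 w0=1 w5=0 w6=1
t0.Δ2 w4=0 w3=0 w1=1 w2=1 clk=1 w8=1 w7=1 w0=1 w5=0 w6=0
t0.Δ3 w4=0 w3=0 w1=1 w2=0 clk=1 w8=1 w7=1 w0=0 w5=0 w6=0
t0.Δ4 w4=0 w3=0 w1=0 w2=0 clk=1 w8=1 w7=1 w0=0 w5=0 w6=0
t1.Δ0 w4=0 w3=0 w1=0 w2=0 clk=1 w8=1 w7=1 w0=0 w5=0 w6=0
t1.Δ1 w4=0 w3=0 w1=0 w2=0 clk=0 w8=1 w7=1 w0=0 w5=0 w6=0
t2.Δ0 w4=0 w3=0 w1=0 w2=0 clk=0 w8=1 w7=1 w0=0 w5=0 w6=0
t2.Δ1 w4=0 w3=0 w1=0 w2=0 clk=1 w8=1 w7=1 w0=0 w5=0 w6=0
t2.Δ2 w4=1 w3=0 w1=0 w2=0 clk=1 w8=1 w7=0 w0=0 w5=0 w6=0
t3.Δ0 w4=1 w3=0 w1=0 w2=0 clk=1 w8=1 w7=0 w0=0 w5=0 w6=0
t3.Δ1 w4=1 w3=0 w1=0 w2=0 clk=0 w8=1 w7=0 w0=0 w5=0 w6=0
t4.Δ0 w4=1 w3=0 w1=0 w2=0 clk=0 w8=1 w7=0 w0=0 w5=0 w6=0
t4.Δ1 w4=1 w3=0 w1=0 w2=0 clk=1 w8=1 w7=0 w0=0 w5=0 w6=0
t4.Δ2 w4=1 w3=0 w1=0 w2=0 clk=1 w8=1 w7=1 w0=0 w5=0 w6=0

1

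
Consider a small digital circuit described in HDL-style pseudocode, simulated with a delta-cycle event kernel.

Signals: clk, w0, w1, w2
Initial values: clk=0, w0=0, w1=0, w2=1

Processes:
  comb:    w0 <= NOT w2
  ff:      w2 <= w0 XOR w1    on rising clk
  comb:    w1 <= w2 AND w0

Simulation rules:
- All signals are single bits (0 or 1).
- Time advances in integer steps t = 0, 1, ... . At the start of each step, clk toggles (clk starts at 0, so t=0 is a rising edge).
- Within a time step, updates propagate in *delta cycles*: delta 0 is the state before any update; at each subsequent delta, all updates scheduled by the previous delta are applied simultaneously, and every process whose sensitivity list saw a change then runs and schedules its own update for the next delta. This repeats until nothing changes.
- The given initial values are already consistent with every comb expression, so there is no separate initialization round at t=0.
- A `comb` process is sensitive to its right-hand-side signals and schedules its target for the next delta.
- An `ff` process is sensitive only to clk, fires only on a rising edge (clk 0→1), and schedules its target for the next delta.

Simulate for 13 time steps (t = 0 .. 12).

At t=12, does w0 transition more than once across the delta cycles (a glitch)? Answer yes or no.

no

t=0 Δ0: w2=1 clk=0 w1=0 w0=0
  Δ1: clk:0→1
  Δ2: w2:1→0
  Δ3: w0:0→1
  (3Δ to stable)
t=1 Δ0: w2=0 clk=1 w1=0 w0=1
  Δ1: clk:1→0
  (1Δ to stable)
t=2 Δ0: w2=0 clk=0 w1=0 w0=1
  Δ1: clk:0→1
  Δ2: w2:0→1
  Δ3: w1:0→1, w0:1→0
  Δ4: w1:1→0
  (4Δ to stable)
t=3 Δ0: w2=1 clk=1 w1=0 w0=0
  Δ1: clk:1→0
  (1Δ to stable)
t=4 Δ0: w2=1 clk=0 w1=0 w0=0
  Δ1: clk:0→1
  Δ2: w2:1→0
  Δ3: w0:0→1
  (3Δ to stable)
t=5 Δ0: w2=0 clk=1 w1=0 w0=1
  Δ1: clk:1→0
  (1Δ to stable)
t=6 Δ0: w2=0 clk=0 w1=0 w0=1
  Δ1: clk:0→1
  Δ2: w2:0→1
  Δ3: w1:0→1, w0:1→0
  Δ4: w1:1→0
  (4Δ to stable)
t=7 Δ0: w2=1 clk=1 w1=0 w0=0
  Δ1: clk:1→0
  (1Δ to stable)
t=8 Δ0: w2=1 clk=0 w1=0 w0=0
  Δ1: clk:0→1
  Δ2: w2:1→0
  Δ3: w0:0→1
  (3Δ to stable)
t=9 Δ0: w2=0 clk=1 w1=0 w0=1
  Δ1: clk:1→0
  (1Δ to stable)
t=10 Δ0: w2=0 clk=0 w1=0 w0=1
  Δ1: clk:0→1
  Δ2: w2:0→1
  Δ3: w1:0→1, w0:1→0
  Δ4: w1:1→0
  (4Δ to stable)
t=11 Δ0: w2=1 clk=1 w1=0 w0=0
  Δ1: clk:1→0
  (1Δ to stable)
t=12 Δ0: w2=1 clk=0 w1=0 w0=0
  Δ1: clk:0→1
  Δ2: w2:1→0
  Δ3: w0:0→1
  (3Δ to stable)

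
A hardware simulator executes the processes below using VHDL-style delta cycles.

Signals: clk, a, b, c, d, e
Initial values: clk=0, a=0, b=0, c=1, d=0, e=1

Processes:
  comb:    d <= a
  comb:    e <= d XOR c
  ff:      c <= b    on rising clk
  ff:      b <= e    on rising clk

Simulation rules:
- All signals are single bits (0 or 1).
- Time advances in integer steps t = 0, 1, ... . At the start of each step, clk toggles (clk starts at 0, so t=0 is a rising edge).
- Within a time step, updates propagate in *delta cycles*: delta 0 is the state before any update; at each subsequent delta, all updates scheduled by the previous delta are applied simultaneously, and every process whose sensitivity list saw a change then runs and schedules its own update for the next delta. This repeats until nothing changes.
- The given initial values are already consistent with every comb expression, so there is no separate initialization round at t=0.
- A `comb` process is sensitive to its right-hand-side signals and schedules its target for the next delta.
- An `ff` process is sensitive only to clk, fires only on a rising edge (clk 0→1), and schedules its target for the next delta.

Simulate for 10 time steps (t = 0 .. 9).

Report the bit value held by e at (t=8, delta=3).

0

t=0 Δ0: a=0 clk=0 e=1 d=0 b=0 c=1
  Δ1: clk:0→1
  Δ2: b:0→1, c:1→0
  Δ3: e:1→0
  (3Δ to stable)
t=1 Δ0: a=0 clk=1 e=0 d=0 b=1 c=0
  Δ1: clk:1→0
  (1Δ to stable)
t=2 Δ0: a=0 clk=0 e=0 d=0 b=1 c=0
  Δ1: clk:0→1
  Δ2: b:1→0, c:0→1
  Δ3: e:0→1
  (3Δ to stable)
t=3 Δ0: a=0 clk=1 e=1 d=0 b=0 c=1
  Δ1: clk:1→0
  (1Δ to stable)
t=4 Δ0: a=0 clk=0 e=1 d=0 b=0 c=1
  Δ1: clk:0→1
  Δ2: b:0→1, c:1→0
  Δ3: e:1→0
  (3Δ to stable)
t=5 Δ0: a=0 clk=1 e=0 d=0 b=1 c=0
  Δ1: clk:1→0
  (1Δ to stable)
t=6 Δ0: a=0 clk=0 e=0 d=0 b=1 c=0
  Δ1: clk:0→1
  Δ2: b:1→0, c:0→1
  Δ3: e:0→1
  (3Δ to stable)
t=7 Δ0: a=0 clk=1 e=1 d=0 b=0 c=1
  Δ1: clk:1→0
  (1Δ to stable)
t=8 Δ0: a=0 clk=0 e=1 d=0 b=0 c=1
  Δ1: clk:0→1
  Δ2: b:0→1, c:1→0
  Δ3: e:1→0
  (3Δ to stable)
t=9 Δ0: a=0 clk=1 e=0 d=0 b=1 c=0
  Δ1: clk:1→0
  (1Δ to stable)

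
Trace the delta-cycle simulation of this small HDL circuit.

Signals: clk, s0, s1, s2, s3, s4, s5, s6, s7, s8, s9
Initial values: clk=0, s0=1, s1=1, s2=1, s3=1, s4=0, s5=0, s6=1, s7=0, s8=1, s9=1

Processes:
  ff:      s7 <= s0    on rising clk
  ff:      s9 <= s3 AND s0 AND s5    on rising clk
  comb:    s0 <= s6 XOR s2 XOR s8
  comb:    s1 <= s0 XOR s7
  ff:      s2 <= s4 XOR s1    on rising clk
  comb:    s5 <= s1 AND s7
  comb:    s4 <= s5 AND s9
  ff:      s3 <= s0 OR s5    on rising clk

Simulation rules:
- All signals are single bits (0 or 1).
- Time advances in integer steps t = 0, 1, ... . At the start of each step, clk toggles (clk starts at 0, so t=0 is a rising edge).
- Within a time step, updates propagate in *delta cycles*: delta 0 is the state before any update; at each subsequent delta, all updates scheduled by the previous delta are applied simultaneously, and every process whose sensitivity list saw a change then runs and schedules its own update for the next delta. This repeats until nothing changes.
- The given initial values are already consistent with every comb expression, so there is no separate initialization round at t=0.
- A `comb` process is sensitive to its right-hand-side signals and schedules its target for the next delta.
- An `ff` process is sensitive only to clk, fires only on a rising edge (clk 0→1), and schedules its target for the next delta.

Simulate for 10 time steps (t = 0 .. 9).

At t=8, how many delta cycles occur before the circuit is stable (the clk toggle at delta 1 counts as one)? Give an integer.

5

t0.Δ0 s9=1 s6=1 s0=1 s3=1 clk=0 s5=0 s1=1 s8=1 s7=0 s4=0 s2=1
t0.Δ1 s9=1 s6=1 s0=1 s3=1 clk=1 s5=0 s1=1 s8=1 s7=0 s4=0 s2=1
t0.Δ2 s9=0 s6=1 s0=1 s3=1 clk=1 s5=0 s1=1 s8=1 s7=1 s4=0 s2=1
t0.Δ3 s9=0 s6=1 s0=1 s3=1 clk=1 s5=1 s1=0 s8=1 s7=1 s4=0 s2=1
t0.Δ4 s9=0 s6=1 s0=1 s3=1 clk=1 s5=0 s1=0 s8=1 s7=1 s4=0 s2=1
t1.Δ0 s9=0 s6=1 s0=1 s3=1 clk=1 s5=0 s1=0 s8=1 s7=1 s4=0 s2=1
t1.Δ1 s9=0 s6=1 s0=1 s3=1 clk=0 s5=0 s1=0 s8=1 s7=1 s4=0 s2=1
t2.Δ0 s9=0 s6=1 s0=1 s3=1 clk=0 s5=0 s1=0 s8=1 s7=1 s4=0 s2=1
t2.Δ1 s9=0 s6=1 s0=1 s3=1 clk=1 s5=0 s1=0 s8=1 s7=1 s4=0 s2=1
t2.Δ2 s9=0 s6=1 s0=1 s3=1 clk=1 s5=0 s1=0 s8=1 s7=1 s4=0 s2=0
t2.Δ3 s9=0 s6=1 s0=0 s3=1 clk=1 s5=0 s1=0 s8=1 s7=1 s4=0 s2=0
t2.Δ4 s9=0 s6=1 s0=0 s3=1 clk=1 s5=0 s1=1 s8=1 s7=1 s4=0 s2=0
t2.Δ5 s9=0 s6=1 s0=0 s3=1 clk=1 s5=1 s1=1 s8=1 s7=1 s4=0 s2=0
t3.Δ0 s9=0 s6=1 s0=0 s3=1 clk=1 s5=1 s1=1 s8=1 s7=1 s4=0 s2=0
t3.Δ1 s9=0 s6=1 s0=0 s3=1 clk=0 s5=1 s1=1 s8=1 s7=1 s4=0 s2=0
t4.Δ0 s9=0 s6=1 s0=0 s3=1 clk=0 s5=1 s1=1 s8=1 s7=1 s4=0 s2=0
t4.Δ1 s9=0 s6=1 s0=0 s3=1 clk=1 s5=1 s1=1 s8=1 s7=1 s4=0 s2=0
t4.Δ2 s9=0 s6=1 s0=0 s3=1 clk=1 s5=1 s1=1 s8=1 s7=0 s4=0 s2=1
t4.Δ3 s9=0 s6=1 s0=1 s3=1 clk=1 s5=0 s1=0 s8=1 s7=0 s4=0 s2=1
t4.Δ4 s9=0 s6=1 s0=1 s3=1 clk=1 s5=0 s1=1 s8=1 s7=0 s4=0 s2=1
t5.Δ0 s9=0 s6=1 s0=1 s3=1 clk=1 s5=0 s1=1 s8=1 s7=0 s4=0 s2=1
t5.Δ1 s9=0 s6=1 s0=1 s3=1 clk=0 s5=0 s1=1 s8=1 s7=0 s4=0 s2=1
t6.Δ0 s9=0 s6=1 s0=1 s3=1 clk=0 s5=0 s1=1 s8=1 s7=0 s4=0 s2=1
t6.Δ1 s9=0 s6=1 s0=1 s3=1 clk=1 s5=0 s1=1 s8=1 s7=0 s4=0 s2=1
t6.Δ2 s9=0 s6=1 s0=1 s3=1 clk=1 s5=0 s1=1 s8=1 s7=1 s4=0 s2=1
t6.Δ3 s9=0 s6=1 s0=1 s3=1 clk=1 s5=1 s1=0 s8=1 s7=1 s4=0 s2=1
t6.Δ4 s9=0 s6=1 s0=1 s3=1 clk=1 s5=0 s1=0 s8=1 s7=1 s4=0 s2=1
t7.Δ0 s9=0 s6=1 s0=1 s3=1 clk=1 s5=0 s1=0 s8=1 s7=1 s4=0 s2=1
t7.Δ1 s9=0 s6=1 s0=1 s3=1 clk=0 s5=0 s1=0 s8=1 s7=1 s4=0 s2=1
t8.Δ0 s9=0 s6=1 s0=1 s3=1 clk=0 s5=0 s1=0 s8=1 s7=1 s4=0 s2=1
t8.Δ1 s9=0 s6=1 s0=1 s3=1 clk=1 s5=0 s1=0 s8=1 s7=1 s4=0 s2=1
t8.Δ2 s9=0 s6=1 s0=1 s3=1 clk=1 s5=0 s1=0 s8=1 s7=1 s4=0 s2=0
t8.Δ3 s9=0 s6=1 s0=0 s3=1 clk=1 s5=0 s1=0 s8=1 s7=1 s4=0 s2=0
t8.Δ4 s9=0 s6=1 s0=0 s3=1 clk=1 s5=0 s1=1 s8=1 s7=1 s4=0 s2=0
t8.Δ5 s9=0 s6=1 s0=0 s3=1 clk=1 s5=1 s1=1 s8=1 s7=1 s4=0 s2=0
t9.Δ0 s9=0 s6=1 s0=0 s3=1 clk=1 s5=1 s1=1 s8=1 s7=1 s4=0 s2=0
t9.Δ1 s9=0 s6=1 s0=0 s3=1 clk=0 s5=1 s1=1 s8=1 s7=1 s4=0 s2=0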